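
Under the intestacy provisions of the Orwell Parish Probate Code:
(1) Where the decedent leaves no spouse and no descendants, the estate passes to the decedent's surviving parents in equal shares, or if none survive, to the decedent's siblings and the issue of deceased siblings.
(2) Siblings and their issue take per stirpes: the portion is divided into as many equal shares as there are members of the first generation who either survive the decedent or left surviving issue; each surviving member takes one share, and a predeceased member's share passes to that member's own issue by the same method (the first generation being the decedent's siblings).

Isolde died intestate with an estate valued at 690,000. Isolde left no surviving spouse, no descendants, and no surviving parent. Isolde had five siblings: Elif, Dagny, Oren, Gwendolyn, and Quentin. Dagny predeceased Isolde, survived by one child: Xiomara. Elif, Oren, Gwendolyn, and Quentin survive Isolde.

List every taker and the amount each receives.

Elif: 138,000; Xiomara: 138,000; Oren: 138,000; Gwendolyn: 138,000; Quentin: 138,000

The entire 690,000 passes to the siblings and their issue.
That amount (690,000) is divided into 5 shares of 138,000: Elif, Oren, Gwendolyn, and Quentin each take 138,000; Dagny's 138,000 share passes to Dagny's issue.
Dagny's share (138,000) passes entirely to Xiomara.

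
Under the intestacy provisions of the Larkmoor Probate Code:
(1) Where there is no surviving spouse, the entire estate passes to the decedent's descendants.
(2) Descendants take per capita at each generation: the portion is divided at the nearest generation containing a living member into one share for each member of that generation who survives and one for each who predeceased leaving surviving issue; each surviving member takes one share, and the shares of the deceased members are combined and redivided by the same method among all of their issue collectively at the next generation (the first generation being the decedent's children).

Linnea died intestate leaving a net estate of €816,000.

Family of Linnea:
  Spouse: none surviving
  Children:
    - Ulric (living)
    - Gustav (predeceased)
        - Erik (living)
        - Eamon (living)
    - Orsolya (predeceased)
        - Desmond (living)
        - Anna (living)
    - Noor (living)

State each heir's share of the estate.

The entire €816,000 passes to the descendants.
That amount (€816,000) is divided at the children's generation into 4 shares of €204,000. Ulric and Noor each take €204,000. The 2 shares of the deceased (Gustav and Orsolya) are combined into a pool of €408,000.
That pool (€408,000) is divided at the grandchildren's generation equally among Erik, Eamon, Desmond, and Anna: €102,000 each.

Ulric: €204,000; Erik: €102,000; Eamon: €102,000; Desmond: €102,000; Anna: €102,000; Noor: €204,000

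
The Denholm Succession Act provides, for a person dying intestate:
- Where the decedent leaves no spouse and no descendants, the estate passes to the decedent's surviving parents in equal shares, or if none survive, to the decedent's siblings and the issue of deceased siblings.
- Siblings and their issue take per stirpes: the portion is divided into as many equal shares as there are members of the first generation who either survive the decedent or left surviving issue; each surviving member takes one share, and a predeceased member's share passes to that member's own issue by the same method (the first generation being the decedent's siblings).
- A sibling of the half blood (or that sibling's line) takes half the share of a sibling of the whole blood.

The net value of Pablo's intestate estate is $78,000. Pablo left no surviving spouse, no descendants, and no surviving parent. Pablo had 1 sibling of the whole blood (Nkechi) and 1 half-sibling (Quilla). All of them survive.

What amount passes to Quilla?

Quilla receives $26,000.

The entire $78,000 passes to the siblings and their issue.
Counting each half-blood sibling's line as half a unit, there are 3/2 units in $78,000, so one unit is $52,000. Whole-blood lines (Nkechi) take $52,000 each; half-blood lines (Quilla) take $26,000 each.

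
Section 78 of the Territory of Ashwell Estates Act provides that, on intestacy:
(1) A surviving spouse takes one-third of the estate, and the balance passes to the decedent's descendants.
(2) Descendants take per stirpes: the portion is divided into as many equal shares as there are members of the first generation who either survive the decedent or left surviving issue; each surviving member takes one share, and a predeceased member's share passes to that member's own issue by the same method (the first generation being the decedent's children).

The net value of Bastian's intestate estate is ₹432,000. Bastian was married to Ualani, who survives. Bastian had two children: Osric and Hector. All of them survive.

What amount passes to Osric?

Osric receives ₹144,000.

Ualani takes one-third of ₹432,000 = ₹144,000. The remaining ₹288,000 passes to the descendants.
The descendants' portion (₹288,000) is divided into 2 shares of ₹144,000: Osric and Hector each take ₹144,000.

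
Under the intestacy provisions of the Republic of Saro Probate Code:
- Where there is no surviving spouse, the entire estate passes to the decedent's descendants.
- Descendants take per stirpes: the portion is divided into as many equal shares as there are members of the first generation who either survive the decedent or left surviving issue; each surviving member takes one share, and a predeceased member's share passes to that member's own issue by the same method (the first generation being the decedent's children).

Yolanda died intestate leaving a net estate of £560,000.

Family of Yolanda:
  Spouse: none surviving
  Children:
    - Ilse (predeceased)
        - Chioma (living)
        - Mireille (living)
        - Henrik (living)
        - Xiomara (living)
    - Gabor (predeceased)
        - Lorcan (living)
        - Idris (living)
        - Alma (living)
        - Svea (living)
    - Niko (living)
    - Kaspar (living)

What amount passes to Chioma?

Chioma receives £35,000.

The entire £560,000 passes to the descendants.
That amount (£560,000) is divided into 4 shares of £140,000: Niko and Kaspar each take £140,000; Ilse's £140,000 share passes to Ilse's issue; Gabor's £140,000 share passes to Gabor's issue.
Ilse's share (£140,000) is divided into 4 shares of £35,000: Chioma, Mireille, Henrik, and Xiomara each take £35,000.
Gabor's share (£140,000) is divided into 4 shares of £35,000: Lorcan, Idris, Alma, and Svea each take £35,000.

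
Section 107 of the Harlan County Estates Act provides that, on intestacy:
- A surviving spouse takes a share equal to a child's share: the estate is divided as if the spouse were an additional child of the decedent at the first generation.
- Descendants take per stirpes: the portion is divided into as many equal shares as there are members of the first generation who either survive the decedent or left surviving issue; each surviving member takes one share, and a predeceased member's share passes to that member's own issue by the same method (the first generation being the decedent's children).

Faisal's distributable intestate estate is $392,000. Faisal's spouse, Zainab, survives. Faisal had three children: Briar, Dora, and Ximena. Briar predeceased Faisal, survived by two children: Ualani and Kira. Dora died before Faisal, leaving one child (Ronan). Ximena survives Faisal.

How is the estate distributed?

The spouse counts as an additional share at the children's level, so there are 4 primary shares of $98,000. Zainab takes one such share ($98,000).
The children's combined portion ($294,000) is divided into 3 shares of $98,000: Ximena takes $98,000; Briar's $98,000 share passes to Briar's issue; Dora's $98,000 share passes to Dora's issue.
Briar's share ($98,000) is divided into 2 shares of $49,000: Ualani and Kira each take $49,000.
Dora's share ($98,000) passes entirely to Ronan.

Zainab: $98,000; Ualani: $49,000; Kira: $49,000; Ronan: $98,000; Ximena: $98,000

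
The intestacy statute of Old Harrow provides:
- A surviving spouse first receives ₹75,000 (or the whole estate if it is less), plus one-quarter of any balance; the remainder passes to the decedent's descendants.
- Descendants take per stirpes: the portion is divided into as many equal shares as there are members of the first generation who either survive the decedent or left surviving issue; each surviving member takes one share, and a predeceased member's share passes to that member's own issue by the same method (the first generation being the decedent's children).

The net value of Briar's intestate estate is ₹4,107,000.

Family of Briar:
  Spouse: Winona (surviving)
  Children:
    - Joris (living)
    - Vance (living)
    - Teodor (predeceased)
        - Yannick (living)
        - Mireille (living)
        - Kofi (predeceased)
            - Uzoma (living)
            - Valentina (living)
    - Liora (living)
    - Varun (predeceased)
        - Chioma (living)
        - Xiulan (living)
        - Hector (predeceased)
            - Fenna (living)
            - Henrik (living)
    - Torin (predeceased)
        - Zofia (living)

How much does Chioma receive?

Chioma receives ₹168,000.

Winona first takes ₹75,000, leaving a balance of ₹4,032,000. Winona then takes one-quarter of the balance (₹1,008,000), for a total of ₹1,083,000. The remaining ₹3,024,000 passes to the descendants.
The descendants' portion (₹3,024,000) is divided into 6 shares of ₹504,000: Joris, Vance, and Liora each take ₹504,000; Teodor's ₹504,000 share passes to Teodor's issue; Varun's ₹504,000 share passes to Varun's issue; Torin's ₹504,000 share passes to Torin's issue.
Teodor's share (₹504,000) is divided into 3 shares of ₹168,000: Yannick and Mireille each take ₹168,000; Kofi's ₹168,000 share passes to Kofi's issue.
Kofi's share (₹168,000) is divided into 2 shares of ₹84,000: Uzoma and Valentina each take ₹84,000.
Varun's share (₹504,000) is divided into 3 shares of ₹168,000: Chioma and Xiulan each take ₹168,000; Hector's ₹168,000 share passes to Hector's issue.
Hector's share (₹168,000) is divided into 2 shares of ₹84,000: Fenna and Henrik each take ₹84,000.
Torin's share (₹504,000) passes entirely to Zofia.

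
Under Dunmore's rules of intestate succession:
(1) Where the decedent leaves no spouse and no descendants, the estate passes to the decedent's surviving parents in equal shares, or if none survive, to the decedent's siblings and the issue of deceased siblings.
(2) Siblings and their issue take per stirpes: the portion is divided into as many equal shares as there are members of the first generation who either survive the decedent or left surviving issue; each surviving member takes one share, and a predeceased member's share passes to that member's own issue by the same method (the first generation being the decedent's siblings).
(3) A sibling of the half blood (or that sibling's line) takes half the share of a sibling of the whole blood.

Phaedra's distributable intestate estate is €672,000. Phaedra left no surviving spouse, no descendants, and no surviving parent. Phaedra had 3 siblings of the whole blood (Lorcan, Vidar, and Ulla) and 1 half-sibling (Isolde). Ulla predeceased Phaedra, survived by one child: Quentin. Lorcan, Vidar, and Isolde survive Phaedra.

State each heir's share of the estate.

The entire €672,000 passes to the siblings and their issue.
Counting each half-blood sibling's line as half a unit, there are 7/2 units in €672,000, so one unit is €192,000. Whole-blood lines (Lorcan, Vidar, and Ulla) take €192,000 each; half-blood lines (Isolde) take €96,000 each.
Ulla's share (€192,000) passes entirely to Quentin.

Lorcan: €192,000; Vidar: €192,000; Quentin: €192,000; Isolde: €96,000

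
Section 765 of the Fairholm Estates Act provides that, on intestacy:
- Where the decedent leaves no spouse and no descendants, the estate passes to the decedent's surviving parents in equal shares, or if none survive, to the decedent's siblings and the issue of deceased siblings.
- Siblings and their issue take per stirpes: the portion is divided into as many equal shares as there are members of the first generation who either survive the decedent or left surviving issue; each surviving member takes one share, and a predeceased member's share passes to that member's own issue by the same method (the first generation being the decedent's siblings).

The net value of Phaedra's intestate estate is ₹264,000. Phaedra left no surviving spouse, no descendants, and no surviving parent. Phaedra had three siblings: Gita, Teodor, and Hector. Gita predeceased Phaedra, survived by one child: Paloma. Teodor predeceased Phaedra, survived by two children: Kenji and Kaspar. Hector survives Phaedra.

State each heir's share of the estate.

The entire ₹264,000 passes to the siblings and their issue.
That amount (₹264,000) is divided into 3 shares of ₹88,000: Hector takes ₹88,000; Gita's ₹88,000 share passes to Gita's issue; Teodor's ₹88,000 share passes to Teodor's issue.
Gita's share (₹88,000) passes entirely to Paloma.
Teodor's share (₹88,000) is divided into 2 shares of ₹44,000: Kenji and Kaspar each take ₹44,000.

Paloma: ₹88,000; Kenji: ₹44,000; Kaspar: ₹44,000; Hector: ₹88,000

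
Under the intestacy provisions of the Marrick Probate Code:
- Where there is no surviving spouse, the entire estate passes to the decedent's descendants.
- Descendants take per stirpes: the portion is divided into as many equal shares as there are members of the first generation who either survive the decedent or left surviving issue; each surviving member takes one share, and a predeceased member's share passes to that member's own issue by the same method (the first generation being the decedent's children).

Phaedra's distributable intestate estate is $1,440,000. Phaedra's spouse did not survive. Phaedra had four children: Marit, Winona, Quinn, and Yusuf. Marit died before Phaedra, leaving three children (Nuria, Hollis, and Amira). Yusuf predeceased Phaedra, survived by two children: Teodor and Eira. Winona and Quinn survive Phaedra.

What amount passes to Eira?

Eira receives $180,000.

The entire $1,440,000 passes to the descendants.
That amount ($1,440,000) is divided into 4 shares of $360,000: Winona and Quinn each take $360,000; Marit's $360,000 share passes to Marit's issue; Yusuf's $360,000 share passes to Yusuf's issue.
Marit's share ($360,000) is divided into 3 shares of $120,000: Nuria, Hollis, and Amira each take $120,000.
Yusuf's share ($360,000) is divided into 2 shares of $180,000: Teodor and Eira each take $180,000.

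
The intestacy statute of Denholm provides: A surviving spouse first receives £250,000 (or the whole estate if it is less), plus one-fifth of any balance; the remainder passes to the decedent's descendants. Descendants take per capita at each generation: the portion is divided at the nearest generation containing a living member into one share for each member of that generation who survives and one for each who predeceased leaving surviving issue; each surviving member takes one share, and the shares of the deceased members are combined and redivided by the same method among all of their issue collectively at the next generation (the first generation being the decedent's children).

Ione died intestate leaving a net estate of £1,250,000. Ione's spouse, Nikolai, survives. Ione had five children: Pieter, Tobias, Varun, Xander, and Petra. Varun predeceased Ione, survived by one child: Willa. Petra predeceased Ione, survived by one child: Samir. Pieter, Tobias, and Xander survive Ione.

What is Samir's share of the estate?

Nikolai first takes £250,000, leaving a balance of £1,000,000. Nikolai then takes one-fifth of the balance (£200,000), for a total of £450,000. The remaining £800,000 passes to the descendants.
The descendants' portion (£800,000) is divided at the children's generation into 5 shares of £160,000. Pieter, Tobias, and Xander each take £160,000. The 2 shares of the deceased (Varun and Petra) are combined into a pool of £320,000.
That pool (£320,000) is divided at the grandchildren's generation equally among Willa and Samir: £160,000 each.

Samir receives £160,000.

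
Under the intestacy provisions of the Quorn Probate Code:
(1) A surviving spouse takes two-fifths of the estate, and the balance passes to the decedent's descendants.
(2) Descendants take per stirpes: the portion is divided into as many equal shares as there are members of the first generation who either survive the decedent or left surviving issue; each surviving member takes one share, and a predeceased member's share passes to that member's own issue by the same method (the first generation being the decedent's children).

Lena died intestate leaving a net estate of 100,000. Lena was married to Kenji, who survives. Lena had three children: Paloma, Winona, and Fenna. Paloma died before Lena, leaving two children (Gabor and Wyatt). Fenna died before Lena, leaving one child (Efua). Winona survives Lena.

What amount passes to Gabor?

Kenji takes two-fifths of 100,000 = 40,000. The remaining 60,000 passes to the descendants.
The descendants' portion (60,000) is divided into 3 shares of 20,000: Winona takes 20,000; Paloma's 20,000 share passes to Paloma's issue; Fenna's 20,000 share passes to Fenna's issue.
Paloma's share (20,000) is divided into 2 shares of 10,000: Gabor and Wyatt each take 10,000.
Fenna's share (20,000) passes entirely to Efua.

Gabor receives 10,000.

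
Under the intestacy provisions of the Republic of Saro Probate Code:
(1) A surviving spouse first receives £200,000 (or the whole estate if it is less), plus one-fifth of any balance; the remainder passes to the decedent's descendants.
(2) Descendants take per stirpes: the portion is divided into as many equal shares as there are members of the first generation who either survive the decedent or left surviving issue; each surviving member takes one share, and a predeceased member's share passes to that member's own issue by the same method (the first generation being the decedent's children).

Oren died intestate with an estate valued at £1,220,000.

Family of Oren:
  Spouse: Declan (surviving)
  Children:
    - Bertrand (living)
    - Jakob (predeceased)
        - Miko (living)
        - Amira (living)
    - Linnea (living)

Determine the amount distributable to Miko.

Miko receives £136,000.

Declan first takes £200,000, leaving a balance of £1,020,000. Declan then takes one-fifth of the balance (£204,000), for a total of £404,000. The remaining £816,000 passes to the descendants.
The descendants' portion (£816,000) is divided into 3 shares of £272,000: Bertrand and Linnea each take £272,000; Jakob's £272,000 share passes to Jakob's issue.
Jakob's share (£272,000) is divided into 2 shares of £136,000: Miko and Amira each take £136,000.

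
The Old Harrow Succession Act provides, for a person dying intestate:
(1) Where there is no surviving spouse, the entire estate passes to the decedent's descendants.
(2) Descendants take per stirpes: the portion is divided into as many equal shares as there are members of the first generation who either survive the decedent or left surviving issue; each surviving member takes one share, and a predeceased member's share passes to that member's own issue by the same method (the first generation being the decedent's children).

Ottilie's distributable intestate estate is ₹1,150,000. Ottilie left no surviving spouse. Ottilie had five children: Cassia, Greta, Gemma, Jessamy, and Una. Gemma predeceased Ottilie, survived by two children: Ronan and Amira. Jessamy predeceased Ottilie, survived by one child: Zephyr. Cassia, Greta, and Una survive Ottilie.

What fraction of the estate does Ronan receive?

Ronan receives 1/10 of the estate.

The entire ₹1,150,000 passes to the descendants.
That amount (₹1,150,000) is divided into 5 shares of ₹230,000: Cassia, Greta, and Una each take ₹230,000; Gemma's ₹230,000 share passes to Gemma's issue; Jessamy's ₹230,000 share passes to Jessamy's issue.
Gemma's share (₹230,000) is divided into 2 shares of ₹115,000: Ronan and Amira each take ₹115,000.
Jessamy's share (₹230,000) passes entirely to Zephyr.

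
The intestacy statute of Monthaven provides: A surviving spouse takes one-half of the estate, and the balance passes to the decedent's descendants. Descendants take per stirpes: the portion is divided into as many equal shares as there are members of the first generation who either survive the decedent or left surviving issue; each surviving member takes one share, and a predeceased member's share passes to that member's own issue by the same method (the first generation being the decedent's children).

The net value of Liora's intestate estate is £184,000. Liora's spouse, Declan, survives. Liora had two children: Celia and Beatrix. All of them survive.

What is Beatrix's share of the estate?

Beatrix receives £46,000.

Declan takes one-half of £184,000 = £92,000. The remaining £92,000 passes to the descendants.
The descendants' portion (£92,000) is divided into 2 shares of £46,000: Celia and Beatrix each take £46,000.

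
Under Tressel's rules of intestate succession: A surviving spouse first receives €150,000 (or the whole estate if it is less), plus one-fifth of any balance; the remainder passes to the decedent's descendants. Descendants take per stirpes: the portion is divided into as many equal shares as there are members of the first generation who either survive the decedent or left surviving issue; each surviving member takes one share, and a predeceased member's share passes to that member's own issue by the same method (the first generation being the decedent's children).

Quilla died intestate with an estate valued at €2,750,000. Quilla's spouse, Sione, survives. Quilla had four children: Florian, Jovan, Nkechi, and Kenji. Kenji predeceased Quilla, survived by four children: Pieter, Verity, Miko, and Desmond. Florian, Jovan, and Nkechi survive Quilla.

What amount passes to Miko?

Sione first takes €150,000, leaving a balance of €2,600,000. Sione then takes one-fifth of the balance (€520,000), for a total of €670,000. The remaining €2,080,000 passes to the descendants.
The descendants' portion (€2,080,000) is divided into 4 shares of €520,000: Florian, Jovan, and Nkechi each take €520,000; Kenji's €520,000 share passes to Kenji's issue.
Kenji's share (€520,000) is divided into 4 shares of €130,000: Pieter, Verity, Miko, and Desmond each take €130,000.

Miko receives €130,000.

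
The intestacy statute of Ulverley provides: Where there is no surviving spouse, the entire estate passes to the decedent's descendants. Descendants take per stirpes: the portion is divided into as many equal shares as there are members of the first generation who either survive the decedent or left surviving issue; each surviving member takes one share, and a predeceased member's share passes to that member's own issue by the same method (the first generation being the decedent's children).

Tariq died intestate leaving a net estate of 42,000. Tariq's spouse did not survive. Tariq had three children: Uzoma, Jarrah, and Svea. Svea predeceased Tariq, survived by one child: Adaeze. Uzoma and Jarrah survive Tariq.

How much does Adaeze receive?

The entire 42,000 passes to the descendants.
That amount (42,000) is divided into 3 shares of 14,000: Uzoma and Jarrah each take 14,000; Svea's 14,000 share passes to Svea's issue.
Svea's share (14,000) passes entirely to Adaeze.

Adaeze receives 14,000.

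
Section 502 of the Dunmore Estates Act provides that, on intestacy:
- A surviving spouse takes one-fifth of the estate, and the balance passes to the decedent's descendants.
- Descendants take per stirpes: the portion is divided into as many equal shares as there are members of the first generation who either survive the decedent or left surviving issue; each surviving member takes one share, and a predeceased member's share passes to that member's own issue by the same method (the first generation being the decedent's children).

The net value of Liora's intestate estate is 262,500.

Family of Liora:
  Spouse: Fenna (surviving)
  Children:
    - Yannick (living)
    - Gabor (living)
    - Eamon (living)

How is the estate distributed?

Fenna takes one-fifth of 262,500 = 52,500. The remaining 210,000 passes to the descendants.
The descendants' portion (210,000) is divided into 3 shares of 70,000: Yannick, Gabor, and Eamon each take 70,000.

Fenna: 52,500; Yannick: 70,000; Gabor: 70,000; Eamon: 70,000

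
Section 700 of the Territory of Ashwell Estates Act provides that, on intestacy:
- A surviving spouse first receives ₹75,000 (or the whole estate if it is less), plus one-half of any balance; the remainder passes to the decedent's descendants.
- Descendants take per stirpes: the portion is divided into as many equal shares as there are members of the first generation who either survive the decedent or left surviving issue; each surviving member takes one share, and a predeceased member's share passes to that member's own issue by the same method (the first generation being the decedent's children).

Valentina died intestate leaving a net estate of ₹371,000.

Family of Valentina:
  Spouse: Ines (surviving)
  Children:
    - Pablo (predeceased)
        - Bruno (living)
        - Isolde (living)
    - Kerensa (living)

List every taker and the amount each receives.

Ines: ₹223,000; Bruno: ₹37,000; Isolde: ₹37,000; Kerensa: ₹74,000

Ines first takes ₹75,000, leaving a balance of ₹296,000. Ines then takes one-half of the balance (₹148,000), for a total of ₹223,000. The remaining ₹148,000 passes to the descendants.
The descendants' portion (₹148,000) is divided into 2 shares of ₹74,000: Kerensa takes ₹74,000; Pablo's ₹74,000 share passes to Pablo's issue.
Pablo's share (₹74,000) is divided into 2 shares of ₹37,000: Bruno and Isolde each take ₹37,000.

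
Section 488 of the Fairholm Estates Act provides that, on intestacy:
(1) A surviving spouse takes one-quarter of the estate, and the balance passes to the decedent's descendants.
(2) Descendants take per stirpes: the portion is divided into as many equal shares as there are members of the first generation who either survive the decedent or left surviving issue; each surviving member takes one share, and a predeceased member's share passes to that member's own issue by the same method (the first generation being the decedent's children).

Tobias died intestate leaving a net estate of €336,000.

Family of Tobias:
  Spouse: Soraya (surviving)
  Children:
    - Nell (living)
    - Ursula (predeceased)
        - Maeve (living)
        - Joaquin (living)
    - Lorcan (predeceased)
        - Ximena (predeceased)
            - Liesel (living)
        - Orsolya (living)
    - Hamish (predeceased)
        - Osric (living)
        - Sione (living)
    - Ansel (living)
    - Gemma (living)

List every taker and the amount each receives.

Soraya: €84,000; Nell: €42,000; Maeve: €21,000; Joaquin: €21,000; Liesel: €21,000; Orsolya: €21,000; Osric: €21,000; Sione: €21,000; Ansel: €42,000; Gemma: €42,000

Soraya takes one-quarter of €336,000 = €84,000. The remaining €252,000 passes to the descendants.
The descendants' portion (€252,000) is divided into 6 shares of €42,000: Nell, Ansel, and Gemma each take €42,000; Ursula's €42,000 share passes to Ursula's issue; Lorcan's €42,000 share passes to Lorcan's issue; Hamish's €42,000 share passes to Hamish's issue.
Ursula's share (€42,000) is divided into 2 shares of €21,000: Maeve and Joaquin each take €21,000.
Lorcan's share (€42,000) is divided into 2 shares of €21,000: Orsolya takes €21,000; Ximena's €21,000 share passes to Ximena's issue.
Ximena's share (€21,000) passes entirely to Liesel.
Hamish's share (€42,000) is divided into 2 shares of €21,000: Osric and Sione each take €21,000.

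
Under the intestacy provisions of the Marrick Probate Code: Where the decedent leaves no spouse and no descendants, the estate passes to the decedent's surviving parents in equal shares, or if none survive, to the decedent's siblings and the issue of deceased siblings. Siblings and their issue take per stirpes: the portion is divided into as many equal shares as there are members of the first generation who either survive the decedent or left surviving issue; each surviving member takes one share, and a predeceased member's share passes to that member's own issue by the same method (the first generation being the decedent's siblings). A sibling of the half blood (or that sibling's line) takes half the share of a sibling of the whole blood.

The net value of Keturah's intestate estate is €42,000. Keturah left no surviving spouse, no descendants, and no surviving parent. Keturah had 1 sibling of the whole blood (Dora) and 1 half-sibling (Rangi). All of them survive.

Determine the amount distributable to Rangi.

The entire €42,000 passes to the siblings and their issue.
Counting each half-blood sibling's line as half a unit, there are 3/2 units in €42,000, so one unit is €28,000. Whole-blood lines (Dora) take €28,000 each; half-blood lines (Rangi) take €14,000 each.

Rangi receives €14,000.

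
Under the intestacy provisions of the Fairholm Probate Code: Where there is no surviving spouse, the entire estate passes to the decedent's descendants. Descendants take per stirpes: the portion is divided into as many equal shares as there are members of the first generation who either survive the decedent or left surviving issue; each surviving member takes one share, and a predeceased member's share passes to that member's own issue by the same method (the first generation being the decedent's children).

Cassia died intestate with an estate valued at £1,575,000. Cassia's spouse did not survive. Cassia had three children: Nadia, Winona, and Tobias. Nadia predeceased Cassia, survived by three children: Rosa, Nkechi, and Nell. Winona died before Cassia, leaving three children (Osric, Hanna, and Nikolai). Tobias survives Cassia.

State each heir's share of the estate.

Rosa: £175,000; Nkechi: £175,000; Nell: £175,000; Osric: £175,000; Hanna: £175,000; Nikolai: £175,000; Tobias: £525,000

The entire £1,575,000 passes to the descendants.
That amount (£1,575,000) is divided into 3 shares of £525,000: Tobias takes £525,000; Nadia's £525,000 share passes to Nadia's issue; Winona's £525,000 share passes to Winona's issue.
Nadia's share (£525,000) is divided into 3 shares of £175,000: Rosa, Nkechi, and Nell each take £175,000.
Winona's share (£525,000) is divided into 3 shares of £175,000: Osric, Hanna, and Nikolai each take £175,000.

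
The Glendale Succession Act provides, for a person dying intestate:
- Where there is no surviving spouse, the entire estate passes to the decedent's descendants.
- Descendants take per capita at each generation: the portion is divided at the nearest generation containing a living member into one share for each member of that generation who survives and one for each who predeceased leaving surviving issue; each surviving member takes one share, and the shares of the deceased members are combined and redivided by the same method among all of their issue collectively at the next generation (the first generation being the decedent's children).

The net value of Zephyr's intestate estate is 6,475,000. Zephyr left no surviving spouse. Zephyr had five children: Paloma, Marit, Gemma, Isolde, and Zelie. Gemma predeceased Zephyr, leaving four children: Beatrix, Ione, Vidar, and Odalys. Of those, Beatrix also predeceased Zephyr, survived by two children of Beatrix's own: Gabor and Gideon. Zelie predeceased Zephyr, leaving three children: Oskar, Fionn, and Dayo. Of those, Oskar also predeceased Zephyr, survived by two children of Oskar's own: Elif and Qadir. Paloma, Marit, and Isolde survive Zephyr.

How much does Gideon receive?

Gideon receives 185,000.

The entire 6,475,000 passes to the descendants.
That amount (6,475,000) is divided at the children's generation into 5 shares of 1,295,000. Paloma, Marit, and Isolde each take 1,295,000. The 2 shares of the deceased (Gemma and Zelie) are combined into a pool of 2,590,000.
That pool (2,590,000) is divided at the grandchildren's generation into 7 shares of 370,000. Ione, Vidar, Odalys, Fionn, and Dayo each take 370,000. The 2 shares of the deceased (Beatrix and Oskar) are combined into a pool of 740,000.
That pool (740,000) is divided at the great-grandchildren's generation equally among Gabor, Gideon, Elif, and Qadir: 185,000 each.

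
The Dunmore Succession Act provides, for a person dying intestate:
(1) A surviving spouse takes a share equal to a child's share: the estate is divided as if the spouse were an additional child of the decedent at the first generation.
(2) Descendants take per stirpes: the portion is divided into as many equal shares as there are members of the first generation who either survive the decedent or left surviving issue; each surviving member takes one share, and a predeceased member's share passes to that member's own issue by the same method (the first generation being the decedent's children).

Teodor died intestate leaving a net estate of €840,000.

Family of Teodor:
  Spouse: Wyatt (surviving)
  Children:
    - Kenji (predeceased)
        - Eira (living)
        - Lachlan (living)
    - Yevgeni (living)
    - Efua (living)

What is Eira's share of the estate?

The spouse counts as an additional share at the children's level, so there are 4 primary shares of €210,000. Wyatt takes one such share (€210,000).
The children's combined portion (€630,000) is divided into 3 shares of €210,000: Yevgeni and Efua each take €210,000; Kenji's €210,000 share passes to Kenji's issue.
Kenji's share (€210,000) is divided into 2 shares of €105,000: Eira and Lachlan each take €105,000.

Eira receives €105,000.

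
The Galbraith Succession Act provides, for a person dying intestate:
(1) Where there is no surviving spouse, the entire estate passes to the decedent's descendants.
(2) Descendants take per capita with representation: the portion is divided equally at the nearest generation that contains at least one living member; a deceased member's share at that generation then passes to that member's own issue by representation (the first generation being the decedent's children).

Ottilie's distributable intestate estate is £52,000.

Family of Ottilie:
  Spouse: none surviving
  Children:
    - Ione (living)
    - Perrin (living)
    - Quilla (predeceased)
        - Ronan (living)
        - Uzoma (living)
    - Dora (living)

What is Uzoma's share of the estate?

The entire £52,000 passes to the descendants.
That amount (£52,000) is divided into 4 shares of £13,000: Ione, Perrin, and Dora each take £13,000; Quilla's £13,000 share passes to Quilla's issue.
Quilla's share (£13,000) is divided into 2 shares of £6,500: Ronan and Uzoma each take £6,500.

Uzoma receives £6,500.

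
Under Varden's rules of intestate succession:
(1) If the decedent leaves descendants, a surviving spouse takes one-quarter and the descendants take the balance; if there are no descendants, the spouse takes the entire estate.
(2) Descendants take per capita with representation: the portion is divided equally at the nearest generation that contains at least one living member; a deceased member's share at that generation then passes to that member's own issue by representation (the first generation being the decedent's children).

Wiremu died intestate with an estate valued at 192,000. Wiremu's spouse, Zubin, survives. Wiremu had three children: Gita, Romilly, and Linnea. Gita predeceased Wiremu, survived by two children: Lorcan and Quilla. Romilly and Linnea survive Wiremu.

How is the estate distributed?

Zubin: 48,000; Lorcan: 24,000; Quilla: 24,000; Romilly: 48,000; Linnea: 48,000

Zubin takes one-quarter of 192,000 = 48,000. The remaining 144,000 passes to the descendants.
The descendants' portion (144,000) is divided into 3 shares of 48,000: Romilly and Linnea each take 48,000; Gita's 48,000 share passes to Gita's issue.
Gita's share (48,000) is divided into 2 shares of 24,000: Lorcan and Quilla each take 24,000.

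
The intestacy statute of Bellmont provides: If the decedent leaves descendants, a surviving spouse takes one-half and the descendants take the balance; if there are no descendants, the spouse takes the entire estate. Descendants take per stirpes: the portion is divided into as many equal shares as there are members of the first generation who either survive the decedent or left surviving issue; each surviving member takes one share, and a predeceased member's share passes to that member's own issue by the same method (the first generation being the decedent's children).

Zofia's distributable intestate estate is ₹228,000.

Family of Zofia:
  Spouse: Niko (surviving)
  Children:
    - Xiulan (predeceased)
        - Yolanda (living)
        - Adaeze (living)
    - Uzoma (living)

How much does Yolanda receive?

Niko takes one-half of ₹228,000 = ₹114,000. The remaining ₹114,000 passes to the descendants.
The descendants' portion (₹114,000) is divided into 2 shares of ₹57,000: Uzoma takes ₹57,000; Xiulan's ₹57,000 share passes to Xiulan's issue.
Xiulan's share (₹57,000) is divided into 2 shares of ₹28,500: Yolanda and Adaeze each take ₹28,500.

Yolanda receives ₹28,500.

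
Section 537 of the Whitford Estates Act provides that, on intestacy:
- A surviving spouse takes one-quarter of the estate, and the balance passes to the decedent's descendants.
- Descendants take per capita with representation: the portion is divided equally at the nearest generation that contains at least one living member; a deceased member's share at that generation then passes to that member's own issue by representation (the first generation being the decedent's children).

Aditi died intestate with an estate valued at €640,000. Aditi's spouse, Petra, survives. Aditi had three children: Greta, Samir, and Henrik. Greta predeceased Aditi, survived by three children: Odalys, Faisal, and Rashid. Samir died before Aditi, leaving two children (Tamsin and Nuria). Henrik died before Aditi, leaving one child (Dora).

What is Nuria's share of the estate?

Petra takes one-quarter of €640,000 = €160,000. The remaining €480,000 passes to the descendants.
No child survives, so the initial division is made at the grandchildren's generation.
The descendants' portion (€480,000) is divided into 6 shares of €80,000: Odalys, Faisal, Rashid, Tamsin, Nuria, and Dora each take €80,000.

Nuria receives €80,000.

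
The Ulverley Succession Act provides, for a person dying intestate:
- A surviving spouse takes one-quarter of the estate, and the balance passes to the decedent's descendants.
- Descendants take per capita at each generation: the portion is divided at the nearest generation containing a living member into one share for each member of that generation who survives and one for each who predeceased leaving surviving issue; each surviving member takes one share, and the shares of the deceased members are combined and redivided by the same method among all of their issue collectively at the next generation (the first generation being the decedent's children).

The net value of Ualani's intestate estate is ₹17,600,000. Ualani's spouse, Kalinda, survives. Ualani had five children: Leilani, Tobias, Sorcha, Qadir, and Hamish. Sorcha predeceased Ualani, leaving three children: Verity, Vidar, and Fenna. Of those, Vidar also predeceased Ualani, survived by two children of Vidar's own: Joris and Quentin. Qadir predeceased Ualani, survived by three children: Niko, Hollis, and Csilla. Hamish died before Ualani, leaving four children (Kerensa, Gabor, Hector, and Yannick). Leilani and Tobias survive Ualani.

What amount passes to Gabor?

Kalinda takes one-quarter of ₹17,600,000 = ₹4,400,000. The remaining ₹13,200,000 passes to the descendants.
The descendants' portion (₹13,200,000) is divided at the children's generation into 5 shares of ₹2,640,000. Leilani and Tobias each take ₹2,640,000. The 3 shares of the deceased (Sorcha, Qadir, and Hamish) are combined into a pool of ₹7,920,000.
That pool (₹7,920,000) is divided at the grandchildren's generation into 10 shares of ₹792,000. Verity, Fenna, Niko, Hollis, Csilla, Kerensa, Gabor, Hector, and Yannick each take ₹792,000. The remaining share for the deceased Vidar (₹792,000) is carried to the next generation.
That pool (₹792,000) is divided at the great-grandchildren's generation equally among Joris and Quentin: ₹396,000 each.

Gabor receives ₹792,000.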